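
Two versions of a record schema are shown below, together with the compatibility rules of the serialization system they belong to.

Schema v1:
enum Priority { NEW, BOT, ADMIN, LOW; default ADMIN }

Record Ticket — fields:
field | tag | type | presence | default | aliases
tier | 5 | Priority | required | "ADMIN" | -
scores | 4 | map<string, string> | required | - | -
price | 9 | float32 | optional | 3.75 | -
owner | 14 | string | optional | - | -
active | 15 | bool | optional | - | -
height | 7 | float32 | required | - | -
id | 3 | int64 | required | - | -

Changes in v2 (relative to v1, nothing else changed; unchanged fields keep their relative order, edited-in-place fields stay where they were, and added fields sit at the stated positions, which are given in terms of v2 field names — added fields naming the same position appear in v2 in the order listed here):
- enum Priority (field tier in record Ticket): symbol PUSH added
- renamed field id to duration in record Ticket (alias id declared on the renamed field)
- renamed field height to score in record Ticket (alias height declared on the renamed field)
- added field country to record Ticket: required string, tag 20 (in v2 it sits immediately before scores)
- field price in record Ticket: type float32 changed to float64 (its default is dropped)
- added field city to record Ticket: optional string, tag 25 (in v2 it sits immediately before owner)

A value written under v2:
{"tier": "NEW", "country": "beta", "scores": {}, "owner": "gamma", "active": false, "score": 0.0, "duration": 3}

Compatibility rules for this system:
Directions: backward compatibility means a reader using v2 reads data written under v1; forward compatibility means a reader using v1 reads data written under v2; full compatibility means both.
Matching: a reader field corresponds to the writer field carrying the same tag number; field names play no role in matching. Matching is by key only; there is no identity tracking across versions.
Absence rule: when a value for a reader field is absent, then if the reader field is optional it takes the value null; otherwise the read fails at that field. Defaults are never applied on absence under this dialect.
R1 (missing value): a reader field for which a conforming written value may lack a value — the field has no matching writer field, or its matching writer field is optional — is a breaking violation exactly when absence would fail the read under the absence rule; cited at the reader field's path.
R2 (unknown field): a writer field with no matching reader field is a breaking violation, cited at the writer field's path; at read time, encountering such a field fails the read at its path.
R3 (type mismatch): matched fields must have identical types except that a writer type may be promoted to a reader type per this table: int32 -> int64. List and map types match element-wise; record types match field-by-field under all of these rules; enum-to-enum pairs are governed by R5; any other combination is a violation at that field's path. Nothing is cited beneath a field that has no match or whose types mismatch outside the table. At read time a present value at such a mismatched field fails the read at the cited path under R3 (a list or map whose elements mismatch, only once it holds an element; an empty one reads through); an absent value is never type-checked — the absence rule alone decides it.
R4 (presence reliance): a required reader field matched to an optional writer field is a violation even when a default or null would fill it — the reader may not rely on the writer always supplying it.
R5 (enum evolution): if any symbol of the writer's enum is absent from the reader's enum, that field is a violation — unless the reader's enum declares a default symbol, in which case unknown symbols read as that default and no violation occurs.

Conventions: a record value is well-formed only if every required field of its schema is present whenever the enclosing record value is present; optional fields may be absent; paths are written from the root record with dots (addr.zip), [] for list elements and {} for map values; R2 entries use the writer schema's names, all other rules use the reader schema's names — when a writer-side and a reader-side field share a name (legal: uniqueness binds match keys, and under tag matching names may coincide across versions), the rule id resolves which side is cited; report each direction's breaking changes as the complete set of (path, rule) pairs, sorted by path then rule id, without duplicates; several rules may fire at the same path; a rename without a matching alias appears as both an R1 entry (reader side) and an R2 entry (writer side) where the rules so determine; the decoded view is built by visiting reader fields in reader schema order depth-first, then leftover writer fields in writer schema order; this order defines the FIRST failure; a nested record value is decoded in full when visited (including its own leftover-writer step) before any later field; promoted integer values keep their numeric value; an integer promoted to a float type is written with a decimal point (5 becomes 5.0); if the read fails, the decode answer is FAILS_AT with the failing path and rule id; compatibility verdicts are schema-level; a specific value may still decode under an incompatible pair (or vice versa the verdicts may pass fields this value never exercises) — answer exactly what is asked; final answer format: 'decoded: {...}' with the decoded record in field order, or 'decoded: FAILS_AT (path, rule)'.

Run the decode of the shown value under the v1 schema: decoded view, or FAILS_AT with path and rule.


decoded: FAILS_AT (country, R2)

each type pair in Ticket: writer, then reader
decode (reader v1):
  tier := "NEW"
  scores := {}
  price := null (not supplied -> null)
  owner := "gamma"
  active := false
  height := 0.0 (from writer score)
  id := 3 (from writer duration)
  read fails at country under R2 (unknown field)
  => FAILS_AT (country, R2)
checking off the Ticket differences that do not matter here:
  enum Priority (field tier in record Ticket): symbol PUSH added -> triggers nothing under the printed rules; the Ticket answer is the same either way
  renamed field id to duration in record Ticket (alias id declared on the renamed field) -> triggers nothing under the printed rules; the Ticket answer is the same either way
  renamed field height to score in record Ticket (alias height declared on the renamed field) -> triggers nothing under the printed rules; the Ticket answer is the same either way
  field price in record Ticket: type float32 changed to float64 (its default is dropped) -> changes Ticket's schema-level verdicts only — the decode of this value is the same
  added field city to record Ticket: optional string, tag 25 (in v2 it sits immediately before owner) -> changes Ticket's schema-level verdicts only — the decode of this value is the same


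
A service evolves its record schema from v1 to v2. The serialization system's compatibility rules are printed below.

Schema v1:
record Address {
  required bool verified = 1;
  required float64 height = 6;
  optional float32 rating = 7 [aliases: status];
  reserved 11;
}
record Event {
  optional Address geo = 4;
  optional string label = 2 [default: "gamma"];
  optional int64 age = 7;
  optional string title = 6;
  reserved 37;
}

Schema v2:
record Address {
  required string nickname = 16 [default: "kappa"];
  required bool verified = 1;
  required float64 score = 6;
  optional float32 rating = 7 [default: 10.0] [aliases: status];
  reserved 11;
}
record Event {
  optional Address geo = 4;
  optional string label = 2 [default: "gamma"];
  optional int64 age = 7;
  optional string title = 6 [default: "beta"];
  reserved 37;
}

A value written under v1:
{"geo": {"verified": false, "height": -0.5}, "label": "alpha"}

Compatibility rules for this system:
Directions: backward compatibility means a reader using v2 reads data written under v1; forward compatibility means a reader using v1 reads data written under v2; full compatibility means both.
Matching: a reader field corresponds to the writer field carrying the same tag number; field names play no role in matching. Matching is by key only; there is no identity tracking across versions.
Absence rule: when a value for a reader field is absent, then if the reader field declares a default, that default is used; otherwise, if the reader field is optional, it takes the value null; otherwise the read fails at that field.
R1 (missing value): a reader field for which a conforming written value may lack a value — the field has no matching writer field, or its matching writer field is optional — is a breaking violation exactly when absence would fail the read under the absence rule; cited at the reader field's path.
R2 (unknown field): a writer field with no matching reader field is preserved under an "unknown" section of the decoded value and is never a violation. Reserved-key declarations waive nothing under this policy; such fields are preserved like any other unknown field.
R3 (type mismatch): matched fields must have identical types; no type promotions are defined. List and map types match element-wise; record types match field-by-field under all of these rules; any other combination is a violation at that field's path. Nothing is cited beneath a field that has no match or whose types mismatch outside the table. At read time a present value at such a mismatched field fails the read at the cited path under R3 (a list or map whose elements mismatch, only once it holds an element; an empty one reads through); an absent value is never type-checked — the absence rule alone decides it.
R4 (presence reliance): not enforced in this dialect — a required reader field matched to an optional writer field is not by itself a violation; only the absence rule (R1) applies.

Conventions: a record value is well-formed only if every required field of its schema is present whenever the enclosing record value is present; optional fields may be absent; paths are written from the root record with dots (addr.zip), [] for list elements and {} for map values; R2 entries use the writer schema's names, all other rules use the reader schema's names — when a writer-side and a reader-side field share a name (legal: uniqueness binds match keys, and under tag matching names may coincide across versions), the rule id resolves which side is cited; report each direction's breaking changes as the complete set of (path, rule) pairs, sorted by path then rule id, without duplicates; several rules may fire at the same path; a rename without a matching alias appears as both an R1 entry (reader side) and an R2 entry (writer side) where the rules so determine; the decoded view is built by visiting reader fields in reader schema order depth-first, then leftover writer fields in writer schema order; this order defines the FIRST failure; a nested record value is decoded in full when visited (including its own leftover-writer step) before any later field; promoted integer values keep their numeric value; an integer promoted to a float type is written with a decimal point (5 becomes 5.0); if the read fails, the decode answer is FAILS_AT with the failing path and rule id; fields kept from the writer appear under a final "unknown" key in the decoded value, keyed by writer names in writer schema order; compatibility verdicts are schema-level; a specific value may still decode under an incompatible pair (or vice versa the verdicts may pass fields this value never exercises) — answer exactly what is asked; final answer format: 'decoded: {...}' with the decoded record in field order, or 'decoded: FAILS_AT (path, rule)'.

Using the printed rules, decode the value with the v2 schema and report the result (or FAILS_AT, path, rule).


each type pair in Event: writer, then reader
decode walk for Event under reader schema v2:
  geo.nickname := "kappa" (absent -> default)
  geo.verified := false
  geo.score := -0.5 (from writer height)
  geo.rating := 10.0 (absent -> default)
  label := "alpha"
  age := null (absent, optional -> null)
  title := "beta" (absent -> default)
  => decoded: {"geo": {"nickname": "kappa", "verified": false, "score": -0.5, "rating": 10.0}, "label": "alpha", "age": null, "title": "beta"}

decoded: {"geo": {"nickname": "kappa", "verified": false, "score": -0.5, "rating": 10.0}, "label": "alpha", "age": null, "title": "beta"}


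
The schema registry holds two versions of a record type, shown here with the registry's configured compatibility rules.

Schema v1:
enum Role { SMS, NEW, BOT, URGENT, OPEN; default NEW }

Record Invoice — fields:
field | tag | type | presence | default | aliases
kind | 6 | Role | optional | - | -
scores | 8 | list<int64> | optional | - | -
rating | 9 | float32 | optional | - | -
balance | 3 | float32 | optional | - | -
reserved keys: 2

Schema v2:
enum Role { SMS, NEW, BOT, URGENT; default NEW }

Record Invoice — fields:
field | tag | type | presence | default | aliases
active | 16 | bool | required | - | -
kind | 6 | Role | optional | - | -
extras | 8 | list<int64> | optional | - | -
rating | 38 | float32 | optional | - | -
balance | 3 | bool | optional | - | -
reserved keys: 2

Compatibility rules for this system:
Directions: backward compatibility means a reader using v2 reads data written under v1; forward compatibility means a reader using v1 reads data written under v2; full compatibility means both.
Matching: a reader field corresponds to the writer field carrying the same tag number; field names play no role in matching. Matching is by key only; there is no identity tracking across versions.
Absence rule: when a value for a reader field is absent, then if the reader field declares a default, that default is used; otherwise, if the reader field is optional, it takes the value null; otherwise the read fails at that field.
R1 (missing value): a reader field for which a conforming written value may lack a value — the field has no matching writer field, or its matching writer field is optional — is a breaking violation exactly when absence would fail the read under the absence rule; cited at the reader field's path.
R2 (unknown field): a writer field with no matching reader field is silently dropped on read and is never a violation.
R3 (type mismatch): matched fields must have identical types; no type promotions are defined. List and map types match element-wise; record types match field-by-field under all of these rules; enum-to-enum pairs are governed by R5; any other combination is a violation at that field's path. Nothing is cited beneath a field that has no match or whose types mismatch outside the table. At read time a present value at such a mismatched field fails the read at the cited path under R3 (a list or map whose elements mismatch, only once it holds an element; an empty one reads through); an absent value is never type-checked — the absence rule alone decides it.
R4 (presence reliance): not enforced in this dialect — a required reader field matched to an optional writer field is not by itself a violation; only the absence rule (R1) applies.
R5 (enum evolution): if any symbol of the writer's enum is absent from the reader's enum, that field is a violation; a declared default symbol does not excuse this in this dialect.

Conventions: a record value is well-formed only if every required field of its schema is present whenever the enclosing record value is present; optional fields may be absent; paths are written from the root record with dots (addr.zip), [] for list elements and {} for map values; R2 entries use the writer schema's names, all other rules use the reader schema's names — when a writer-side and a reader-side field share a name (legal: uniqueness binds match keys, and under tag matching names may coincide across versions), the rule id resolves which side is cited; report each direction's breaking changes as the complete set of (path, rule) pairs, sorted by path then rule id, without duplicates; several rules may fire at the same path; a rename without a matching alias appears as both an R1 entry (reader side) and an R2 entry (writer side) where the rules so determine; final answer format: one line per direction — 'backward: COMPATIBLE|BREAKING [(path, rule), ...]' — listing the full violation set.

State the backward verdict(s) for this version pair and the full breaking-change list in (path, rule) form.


arrows below run writer -> reader for Invoice
checking backward for Invoice: reader v2 against writer v1:
  active: no writer match
  kind: Role -> Role, writer optional; from kind
  extras: list<int64> -> list<int64>, writer optional; from scores
  rating: no writer match
  balance: float32 -> bool, writer optional; from balance
  leftover writer field: rating
  rule R1 violated at active
  rule R3 violated at balance
  rule R5 violated at kind
  => 3 violation(s): backward is BREAKING for Invoice
checking off the Invoice differences that do not matter here:
  field rating in record Invoice: tag 9 changed to 38 -> triggers nothing under Invoice's printed rules — same verdict
  renamed field scores to extras in record Invoice -> triggers nothing under Invoice's printed rules — same verdict

backward: BREAKING [(active, R1), (balance, R3), (kind, R5)]


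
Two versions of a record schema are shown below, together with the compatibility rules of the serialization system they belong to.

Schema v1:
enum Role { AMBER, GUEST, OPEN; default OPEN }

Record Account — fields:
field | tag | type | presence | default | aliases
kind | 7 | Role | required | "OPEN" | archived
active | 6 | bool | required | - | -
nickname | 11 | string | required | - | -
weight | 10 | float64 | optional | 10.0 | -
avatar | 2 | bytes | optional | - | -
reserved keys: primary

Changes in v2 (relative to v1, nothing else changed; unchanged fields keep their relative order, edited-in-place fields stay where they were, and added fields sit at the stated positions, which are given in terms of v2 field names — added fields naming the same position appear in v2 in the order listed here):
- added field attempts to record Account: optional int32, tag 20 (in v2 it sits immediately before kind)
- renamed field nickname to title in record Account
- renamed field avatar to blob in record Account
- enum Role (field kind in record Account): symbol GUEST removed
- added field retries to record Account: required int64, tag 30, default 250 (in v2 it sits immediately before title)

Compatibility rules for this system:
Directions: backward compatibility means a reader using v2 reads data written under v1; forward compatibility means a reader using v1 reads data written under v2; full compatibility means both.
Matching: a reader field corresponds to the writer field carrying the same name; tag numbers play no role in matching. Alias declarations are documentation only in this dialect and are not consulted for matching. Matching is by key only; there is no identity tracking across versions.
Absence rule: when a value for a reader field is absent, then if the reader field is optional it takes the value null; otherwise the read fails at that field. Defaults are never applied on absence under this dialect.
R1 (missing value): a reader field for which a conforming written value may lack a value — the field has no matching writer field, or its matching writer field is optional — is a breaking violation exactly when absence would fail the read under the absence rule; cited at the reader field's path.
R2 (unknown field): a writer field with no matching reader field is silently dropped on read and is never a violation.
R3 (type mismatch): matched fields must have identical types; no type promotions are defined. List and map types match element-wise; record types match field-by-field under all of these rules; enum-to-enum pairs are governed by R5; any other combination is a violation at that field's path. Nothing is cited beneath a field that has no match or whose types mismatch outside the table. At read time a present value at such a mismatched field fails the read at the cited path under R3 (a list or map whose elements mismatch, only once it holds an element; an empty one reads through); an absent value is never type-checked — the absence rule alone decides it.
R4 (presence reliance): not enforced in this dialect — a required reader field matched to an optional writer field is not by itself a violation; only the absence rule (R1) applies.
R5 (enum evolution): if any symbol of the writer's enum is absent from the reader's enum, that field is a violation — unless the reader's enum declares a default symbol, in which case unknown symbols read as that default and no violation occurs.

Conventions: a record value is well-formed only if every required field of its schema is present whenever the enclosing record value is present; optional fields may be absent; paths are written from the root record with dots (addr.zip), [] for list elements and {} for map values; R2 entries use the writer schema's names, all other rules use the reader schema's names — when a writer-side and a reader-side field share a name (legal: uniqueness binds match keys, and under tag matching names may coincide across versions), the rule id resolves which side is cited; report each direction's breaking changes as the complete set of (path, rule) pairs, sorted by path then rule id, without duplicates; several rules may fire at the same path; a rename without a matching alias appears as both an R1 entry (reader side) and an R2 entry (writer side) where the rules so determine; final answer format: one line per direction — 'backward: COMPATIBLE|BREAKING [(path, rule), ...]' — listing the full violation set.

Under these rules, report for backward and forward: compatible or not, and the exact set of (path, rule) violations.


backward: BREAKING [(retries, R1), (title, R1)]; forward: BREAKING [(nickname, R1)]

in Account below, arrows point writer -> reader
backward pass over Account, reader schema v2, writer schema v1:
  attempts: no writer-side match
  Role -> Role, writer required: kind aligns to kind
  bool -> bool, writer required: active aligns to active
  retries: no writer-side match
  title: no writer-side match
  float64 -> float64, writer optional: weight aligns to weight
  blob: no writer-side match
  leftover writer field: nickname
  leftover writer field: avatar
  R1 fires at retries
  R1 fires at title
  => 2 violation(s): backward is BREAKING for Account
forward pass over Account, reader schema v1, writer schema v2:
  Role -> Role, writer required: kind aligns to kind
  bool -> bool, writer required: active aligns to active
  nickname: no writer-side match
  float64 -> float64, writer optional: weight aligns to weight
  avatar: no writer-side match
  leftover writer field: attempts
  leftover writer field: retries
  leftover writer field: title
  leftover writer field: blob
  R1 fires at nickname
  => 1 violation(s): forward is BREAKING for Account


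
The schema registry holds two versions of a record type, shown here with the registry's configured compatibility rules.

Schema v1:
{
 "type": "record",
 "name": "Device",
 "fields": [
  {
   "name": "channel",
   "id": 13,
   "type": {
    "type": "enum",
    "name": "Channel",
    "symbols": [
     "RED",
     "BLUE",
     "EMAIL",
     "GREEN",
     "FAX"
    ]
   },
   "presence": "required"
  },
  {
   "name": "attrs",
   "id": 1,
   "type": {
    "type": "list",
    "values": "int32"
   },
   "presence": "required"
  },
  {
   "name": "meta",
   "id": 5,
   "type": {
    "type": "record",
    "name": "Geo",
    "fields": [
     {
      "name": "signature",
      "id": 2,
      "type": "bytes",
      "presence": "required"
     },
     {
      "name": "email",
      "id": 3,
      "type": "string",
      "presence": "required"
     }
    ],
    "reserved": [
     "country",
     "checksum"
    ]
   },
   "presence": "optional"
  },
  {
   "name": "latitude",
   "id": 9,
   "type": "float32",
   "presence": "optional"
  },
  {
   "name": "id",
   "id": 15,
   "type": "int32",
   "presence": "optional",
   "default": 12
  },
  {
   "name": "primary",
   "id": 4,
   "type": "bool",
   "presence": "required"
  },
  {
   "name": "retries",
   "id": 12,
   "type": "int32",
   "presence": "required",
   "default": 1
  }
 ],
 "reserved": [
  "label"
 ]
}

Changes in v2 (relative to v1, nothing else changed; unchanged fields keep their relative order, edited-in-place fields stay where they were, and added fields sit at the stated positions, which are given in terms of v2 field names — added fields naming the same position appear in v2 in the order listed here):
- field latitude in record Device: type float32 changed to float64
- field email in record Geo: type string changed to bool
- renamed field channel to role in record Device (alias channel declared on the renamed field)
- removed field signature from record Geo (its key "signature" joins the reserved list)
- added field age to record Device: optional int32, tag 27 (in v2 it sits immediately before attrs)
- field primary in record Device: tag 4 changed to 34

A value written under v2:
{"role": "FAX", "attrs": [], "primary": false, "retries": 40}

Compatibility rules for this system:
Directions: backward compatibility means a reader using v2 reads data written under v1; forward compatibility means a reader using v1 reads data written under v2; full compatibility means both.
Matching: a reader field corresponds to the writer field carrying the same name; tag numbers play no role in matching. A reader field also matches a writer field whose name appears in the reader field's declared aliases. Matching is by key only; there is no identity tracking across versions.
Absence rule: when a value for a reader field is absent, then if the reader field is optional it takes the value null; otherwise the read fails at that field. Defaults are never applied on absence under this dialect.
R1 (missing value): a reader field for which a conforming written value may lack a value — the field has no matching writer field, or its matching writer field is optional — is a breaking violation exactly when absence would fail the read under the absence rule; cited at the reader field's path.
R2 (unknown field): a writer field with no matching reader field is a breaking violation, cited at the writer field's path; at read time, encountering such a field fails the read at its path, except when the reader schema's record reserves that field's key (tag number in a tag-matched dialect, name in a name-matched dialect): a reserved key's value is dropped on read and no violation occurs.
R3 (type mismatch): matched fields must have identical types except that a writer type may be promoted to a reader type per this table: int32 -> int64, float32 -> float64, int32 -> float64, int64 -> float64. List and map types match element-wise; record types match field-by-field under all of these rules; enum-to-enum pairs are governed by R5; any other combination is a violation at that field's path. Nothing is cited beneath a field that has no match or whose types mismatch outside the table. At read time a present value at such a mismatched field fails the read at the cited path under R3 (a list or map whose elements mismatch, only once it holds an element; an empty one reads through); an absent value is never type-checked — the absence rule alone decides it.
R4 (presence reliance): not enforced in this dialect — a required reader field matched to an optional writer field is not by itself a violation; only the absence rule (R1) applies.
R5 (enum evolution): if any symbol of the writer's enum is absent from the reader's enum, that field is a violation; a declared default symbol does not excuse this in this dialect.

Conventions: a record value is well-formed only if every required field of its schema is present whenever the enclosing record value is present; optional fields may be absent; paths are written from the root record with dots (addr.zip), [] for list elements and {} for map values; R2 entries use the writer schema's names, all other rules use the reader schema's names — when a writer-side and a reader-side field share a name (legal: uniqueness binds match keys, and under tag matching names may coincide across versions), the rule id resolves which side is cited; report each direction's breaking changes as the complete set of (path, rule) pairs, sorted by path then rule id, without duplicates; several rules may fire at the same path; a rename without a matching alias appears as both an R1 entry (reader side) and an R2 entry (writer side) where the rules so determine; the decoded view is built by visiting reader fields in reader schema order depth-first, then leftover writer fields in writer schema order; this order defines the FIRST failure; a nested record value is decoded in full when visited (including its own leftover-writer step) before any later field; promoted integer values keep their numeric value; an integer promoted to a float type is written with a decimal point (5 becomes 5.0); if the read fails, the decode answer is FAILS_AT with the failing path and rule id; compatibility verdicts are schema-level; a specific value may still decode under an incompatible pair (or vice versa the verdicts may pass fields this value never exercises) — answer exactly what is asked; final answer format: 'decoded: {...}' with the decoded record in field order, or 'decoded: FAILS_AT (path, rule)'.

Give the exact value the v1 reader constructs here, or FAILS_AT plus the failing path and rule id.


in Device below, arrows point writer -> reader
decoding the Device value with the v1 reader:
  read fails at channel under R1 (no fill)
  => FAILS_AT (channel, R1)
the other Device changes do not affect what is asked:
  field latitude in record Device: type float32 changed to float64 -> schema-level compatibility only; this Device value's decode is unchanged
  field email in record Geo: type string changed to bool -> schema-level compatibility only; this Device value's decode is unchanged
  removed field signature from record Geo (its key "signature" joins the reserved list) -> schema-level compatibility only; this Device value's decode is unchanged
  added field age to record Device: optional int32, tag 27 (in v2 it sits immediately before attrs) -> schema-level compatibility only; this Device value's decode is unchanged
  field primary in record Device: tag 4 changed to 34 -> triggers nothing under the printed rules; the Device answer is the same either way

decoded: FAILS_AT (channel, R1)


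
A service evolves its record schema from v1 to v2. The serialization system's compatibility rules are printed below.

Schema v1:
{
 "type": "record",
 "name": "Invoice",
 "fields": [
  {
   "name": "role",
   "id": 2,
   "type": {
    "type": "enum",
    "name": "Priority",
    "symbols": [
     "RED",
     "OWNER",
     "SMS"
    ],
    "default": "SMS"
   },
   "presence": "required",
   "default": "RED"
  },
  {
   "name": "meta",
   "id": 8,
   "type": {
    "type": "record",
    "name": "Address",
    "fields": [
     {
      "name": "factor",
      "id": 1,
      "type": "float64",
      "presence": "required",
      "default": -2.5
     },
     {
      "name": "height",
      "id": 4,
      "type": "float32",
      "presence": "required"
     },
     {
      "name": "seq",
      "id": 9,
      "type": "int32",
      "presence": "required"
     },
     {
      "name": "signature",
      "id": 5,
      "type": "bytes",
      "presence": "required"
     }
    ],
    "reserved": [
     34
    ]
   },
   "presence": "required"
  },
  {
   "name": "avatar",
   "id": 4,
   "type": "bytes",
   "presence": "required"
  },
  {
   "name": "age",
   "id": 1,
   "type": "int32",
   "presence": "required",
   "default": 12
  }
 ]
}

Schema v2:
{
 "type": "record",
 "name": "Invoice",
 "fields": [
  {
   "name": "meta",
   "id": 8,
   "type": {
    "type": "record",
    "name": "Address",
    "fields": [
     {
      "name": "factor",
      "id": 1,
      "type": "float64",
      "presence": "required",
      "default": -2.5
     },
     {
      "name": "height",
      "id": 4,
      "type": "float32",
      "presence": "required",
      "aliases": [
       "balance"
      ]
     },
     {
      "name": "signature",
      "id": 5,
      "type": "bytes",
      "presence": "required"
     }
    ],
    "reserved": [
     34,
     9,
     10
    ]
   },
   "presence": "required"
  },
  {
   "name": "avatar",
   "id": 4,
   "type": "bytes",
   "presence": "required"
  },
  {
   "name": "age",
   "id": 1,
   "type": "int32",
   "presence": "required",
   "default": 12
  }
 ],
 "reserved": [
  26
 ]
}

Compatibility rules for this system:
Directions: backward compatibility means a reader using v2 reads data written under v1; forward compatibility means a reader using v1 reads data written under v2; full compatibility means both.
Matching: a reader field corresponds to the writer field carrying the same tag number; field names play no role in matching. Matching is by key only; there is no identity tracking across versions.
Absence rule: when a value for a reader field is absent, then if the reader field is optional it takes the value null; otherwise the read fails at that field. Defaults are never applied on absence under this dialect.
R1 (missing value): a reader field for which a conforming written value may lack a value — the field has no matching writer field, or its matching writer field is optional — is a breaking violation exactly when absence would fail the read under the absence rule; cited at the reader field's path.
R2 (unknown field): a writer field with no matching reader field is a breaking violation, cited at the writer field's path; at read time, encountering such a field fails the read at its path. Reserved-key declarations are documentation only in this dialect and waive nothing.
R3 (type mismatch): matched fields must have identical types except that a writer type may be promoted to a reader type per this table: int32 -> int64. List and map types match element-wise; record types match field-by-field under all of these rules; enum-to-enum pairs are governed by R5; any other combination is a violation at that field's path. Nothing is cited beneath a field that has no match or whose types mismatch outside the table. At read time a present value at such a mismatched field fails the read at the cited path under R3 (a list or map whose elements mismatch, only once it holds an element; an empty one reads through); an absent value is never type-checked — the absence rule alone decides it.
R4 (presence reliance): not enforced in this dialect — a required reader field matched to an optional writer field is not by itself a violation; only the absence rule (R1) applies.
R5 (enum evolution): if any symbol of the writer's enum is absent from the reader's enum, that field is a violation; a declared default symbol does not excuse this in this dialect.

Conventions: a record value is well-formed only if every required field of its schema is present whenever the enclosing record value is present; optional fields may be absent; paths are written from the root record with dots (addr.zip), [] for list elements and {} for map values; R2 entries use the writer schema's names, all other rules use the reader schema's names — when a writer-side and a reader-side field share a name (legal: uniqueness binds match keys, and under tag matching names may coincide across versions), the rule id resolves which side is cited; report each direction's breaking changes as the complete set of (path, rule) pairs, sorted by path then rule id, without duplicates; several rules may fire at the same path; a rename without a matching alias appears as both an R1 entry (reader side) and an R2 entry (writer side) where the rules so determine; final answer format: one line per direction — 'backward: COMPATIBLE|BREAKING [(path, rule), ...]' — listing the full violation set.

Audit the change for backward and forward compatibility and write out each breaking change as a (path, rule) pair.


backward: BREAKING [(meta.seq, R2), (role, R2)]; forward: BREAKING [(meta.seq, R1), (role, R1)]

the writer's type comes first in each Invoice pair
backward analysis of Invoice with v2 as reader and v1 as writer:
  meta: paired with writer meta (Address -> Address; writer required)
  avatar: paired with writer avatar (bytes -> bytes; writer required)
  age: paired with writer age (int32 -> int32; writer required)
  writer field role has no reader counterpart
  meta.factor: paired with writer meta.factor (float64 -> float64; writer required)
  meta.height: paired with writer meta.height (float32 -> float32; writer required)
  meta.signature: paired with writer meta.signature (bytes -> bytes; writer required)
  writer field meta.seq has no reader counterpart
  breaking: (meta.seq, R2)
  breaking: (role, R2)
  => backward: BREAKING (2)
forward analysis of Invoice with v1 as reader and v2 as writer:
  role has no writer counterpart
  meta: paired with writer meta (Address -> Address; writer required)
  avatar: paired with writer avatar (bytes -> bytes; writer required)
  age: paired with writer age (int32 -> int32; writer required)
  meta.factor: paired with writer meta.factor (float64 -> float64; writer required)
  meta.height: paired with writer meta.height (float32 -> float32; writer required)
  meta.seq has no writer counterpart
  meta.signature: paired with writer meta.signature (bytes -> bytes; writer required)
  breaking: (meta.seq, R1)
  breaking: (role, R1)
  => forward: BREAKING (2)


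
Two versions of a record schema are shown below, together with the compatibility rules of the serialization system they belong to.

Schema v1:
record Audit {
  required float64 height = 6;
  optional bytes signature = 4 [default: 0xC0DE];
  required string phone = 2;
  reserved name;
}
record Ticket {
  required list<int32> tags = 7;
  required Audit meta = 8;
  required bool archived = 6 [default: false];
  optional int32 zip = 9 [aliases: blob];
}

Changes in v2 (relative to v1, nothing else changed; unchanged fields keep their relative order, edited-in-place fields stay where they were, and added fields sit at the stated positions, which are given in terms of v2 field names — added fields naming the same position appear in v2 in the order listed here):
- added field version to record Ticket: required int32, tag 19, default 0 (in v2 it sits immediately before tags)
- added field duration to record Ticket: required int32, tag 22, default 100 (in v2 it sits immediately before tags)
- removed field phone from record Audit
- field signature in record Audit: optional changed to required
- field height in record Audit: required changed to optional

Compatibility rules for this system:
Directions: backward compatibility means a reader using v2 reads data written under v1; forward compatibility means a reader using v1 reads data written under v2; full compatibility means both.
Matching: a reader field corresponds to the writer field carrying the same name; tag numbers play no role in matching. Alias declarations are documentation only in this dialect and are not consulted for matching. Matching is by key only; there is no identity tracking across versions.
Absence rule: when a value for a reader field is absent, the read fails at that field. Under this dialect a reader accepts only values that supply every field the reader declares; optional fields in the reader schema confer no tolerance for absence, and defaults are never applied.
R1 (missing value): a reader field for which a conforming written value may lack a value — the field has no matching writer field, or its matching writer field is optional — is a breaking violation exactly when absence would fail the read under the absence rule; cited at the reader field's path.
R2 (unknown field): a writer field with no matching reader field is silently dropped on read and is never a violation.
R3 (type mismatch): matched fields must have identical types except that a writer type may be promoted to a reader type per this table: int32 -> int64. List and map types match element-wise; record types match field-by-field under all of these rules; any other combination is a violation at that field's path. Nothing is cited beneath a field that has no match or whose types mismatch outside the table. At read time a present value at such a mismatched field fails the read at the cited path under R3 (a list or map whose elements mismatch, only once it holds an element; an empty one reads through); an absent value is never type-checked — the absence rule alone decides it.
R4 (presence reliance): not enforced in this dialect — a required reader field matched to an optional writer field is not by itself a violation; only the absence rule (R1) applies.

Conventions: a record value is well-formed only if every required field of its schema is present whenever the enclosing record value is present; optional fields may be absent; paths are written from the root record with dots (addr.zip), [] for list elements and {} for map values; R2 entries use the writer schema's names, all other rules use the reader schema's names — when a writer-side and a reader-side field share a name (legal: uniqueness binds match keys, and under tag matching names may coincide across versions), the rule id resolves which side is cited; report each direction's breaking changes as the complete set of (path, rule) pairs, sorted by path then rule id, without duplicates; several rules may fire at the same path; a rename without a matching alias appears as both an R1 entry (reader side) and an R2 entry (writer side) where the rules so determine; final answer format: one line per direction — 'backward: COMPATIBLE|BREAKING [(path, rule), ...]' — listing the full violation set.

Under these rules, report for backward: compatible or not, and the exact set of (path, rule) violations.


each type pair in Ticket: writer, then reader
backward analysis of Ticket with v2 as reader and v1 as writer:
  version: no writer match
  duration: no writer match
  writer required, list<int32> -> list<int32>: reader tags maps from writer tags
  writer required, Audit -> Audit: reader meta maps from writer meta
  writer required, bool -> bool: reader archived maps from writer archived
  writer optional, int32 -> int32: reader zip maps from writer zip
  writer required, float64 -> float64: reader meta.height maps from writer meta.height
  writer optional, bytes -> bytes: reader meta.signature maps from writer meta.signature
  writer field meta.phone has no reader counterpart
  breaking: (duration, R1)
  breaking: (meta.signature, R1)
  breaking: (version, R1)
  breaking: (zip, R1)
  => 4 violation(s): backward is BREAKING for Ticket
the rest of the Ticket diff is inert for this question:
  removed field phone from record Audit -> its effect on Ticket is confined to the forward direction, not asked
  field signature in record Audit: optional changed to required -> its effect on Ticket is confined to the forward direction, not asked
  field height in record Audit: required changed to optional -> its effect on Ticket is confined to the forward direction, not asked

backward: BREAKING [(duration, R1), (meta.signature, R1), (version, R1), (zip, R1)]
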